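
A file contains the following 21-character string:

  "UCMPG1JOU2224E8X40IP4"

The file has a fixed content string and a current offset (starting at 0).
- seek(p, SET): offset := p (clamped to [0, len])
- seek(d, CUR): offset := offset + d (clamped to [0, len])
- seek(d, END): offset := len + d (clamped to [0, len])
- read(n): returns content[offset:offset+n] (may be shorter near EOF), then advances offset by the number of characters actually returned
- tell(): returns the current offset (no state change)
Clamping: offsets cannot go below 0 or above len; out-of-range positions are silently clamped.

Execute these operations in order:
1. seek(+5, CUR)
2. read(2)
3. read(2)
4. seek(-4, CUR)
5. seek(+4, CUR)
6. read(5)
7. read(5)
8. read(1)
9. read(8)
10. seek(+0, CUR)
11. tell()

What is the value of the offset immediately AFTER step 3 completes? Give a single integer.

Answer: 9

Derivation:
After 1 (seek(+5, CUR)): offset=5
After 2 (read(2)): returned '1J', offset=7
After 3 (read(2)): returned 'OU', offset=9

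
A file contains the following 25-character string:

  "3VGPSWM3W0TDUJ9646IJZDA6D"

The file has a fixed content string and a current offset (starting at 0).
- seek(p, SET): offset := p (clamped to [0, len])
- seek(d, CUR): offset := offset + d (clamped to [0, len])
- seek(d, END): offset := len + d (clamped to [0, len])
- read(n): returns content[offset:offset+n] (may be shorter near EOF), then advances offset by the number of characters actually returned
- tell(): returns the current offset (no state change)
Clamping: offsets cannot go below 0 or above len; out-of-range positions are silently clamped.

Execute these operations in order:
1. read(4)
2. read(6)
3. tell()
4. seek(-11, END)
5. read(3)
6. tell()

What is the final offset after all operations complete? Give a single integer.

Answer: 17

Derivation:
After 1 (read(4)): returned '3VGP', offset=4
After 2 (read(6)): returned 'SWM3W0', offset=10
After 3 (tell()): offset=10
After 4 (seek(-11, END)): offset=14
After 5 (read(3)): returned '964', offset=17
After 6 (tell()): offset=17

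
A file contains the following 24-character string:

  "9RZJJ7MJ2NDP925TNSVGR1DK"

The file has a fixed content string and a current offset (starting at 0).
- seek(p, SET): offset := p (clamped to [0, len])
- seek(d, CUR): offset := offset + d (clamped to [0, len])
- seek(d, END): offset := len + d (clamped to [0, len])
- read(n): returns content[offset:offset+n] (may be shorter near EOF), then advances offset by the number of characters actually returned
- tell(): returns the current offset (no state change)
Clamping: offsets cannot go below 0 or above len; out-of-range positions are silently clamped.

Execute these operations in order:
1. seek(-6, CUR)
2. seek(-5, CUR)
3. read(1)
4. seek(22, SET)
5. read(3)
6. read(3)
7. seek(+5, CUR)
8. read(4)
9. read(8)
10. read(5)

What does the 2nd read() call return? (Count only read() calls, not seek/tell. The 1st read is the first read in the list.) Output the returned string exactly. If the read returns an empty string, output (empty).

Answer: DK

Derivation:
After 1 (seek(-6, CUR)): offset=0
After 2 (seek(-5, CUR)): offset=0
After 3 (read(1)): returned '9', offset=1
After 4 (seek(22, SET)): offset=22
After 5 (read(3)): returned 'DK', offset=24
After 6 (read(3)): returned '', offset=24
After 7 (seek(+5, CUR)): offset=24
After 8 (read(4)): returned '', offset=24
After 9 (read(8)): returned '', offset=24
After 10 (read(5)): returned '', offset=24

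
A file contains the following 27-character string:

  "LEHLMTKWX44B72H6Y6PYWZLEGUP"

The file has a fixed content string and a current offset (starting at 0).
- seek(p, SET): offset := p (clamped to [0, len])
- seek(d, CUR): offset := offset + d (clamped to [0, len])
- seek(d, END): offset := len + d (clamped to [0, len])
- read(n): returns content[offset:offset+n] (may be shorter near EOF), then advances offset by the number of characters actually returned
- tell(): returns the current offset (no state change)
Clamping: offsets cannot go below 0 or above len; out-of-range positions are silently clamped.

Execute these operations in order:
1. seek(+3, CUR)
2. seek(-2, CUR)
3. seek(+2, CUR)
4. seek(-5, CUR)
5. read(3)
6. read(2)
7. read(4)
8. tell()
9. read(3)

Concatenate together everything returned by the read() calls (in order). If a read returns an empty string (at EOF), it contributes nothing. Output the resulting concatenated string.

Answer: LEHLMTKWX44B

Derivation:
After 1 (seek(+3, CUR)): offset=3
After 2 (seek(-2, CUR)): offset=1
After 3 (seek(+2, CUR)): offset=3
After 4 (seek(-5, CUR)): offset=0
After 5 (read(3)): returned 'LEH', offset=3
After 6 (read(2)): returned 'LM', offset=5
After 7 (read(4)): returned 'TKWX', offset=9
After 8 (tell()): offset=9
After 9 (read(3)): returned '44B', offset=12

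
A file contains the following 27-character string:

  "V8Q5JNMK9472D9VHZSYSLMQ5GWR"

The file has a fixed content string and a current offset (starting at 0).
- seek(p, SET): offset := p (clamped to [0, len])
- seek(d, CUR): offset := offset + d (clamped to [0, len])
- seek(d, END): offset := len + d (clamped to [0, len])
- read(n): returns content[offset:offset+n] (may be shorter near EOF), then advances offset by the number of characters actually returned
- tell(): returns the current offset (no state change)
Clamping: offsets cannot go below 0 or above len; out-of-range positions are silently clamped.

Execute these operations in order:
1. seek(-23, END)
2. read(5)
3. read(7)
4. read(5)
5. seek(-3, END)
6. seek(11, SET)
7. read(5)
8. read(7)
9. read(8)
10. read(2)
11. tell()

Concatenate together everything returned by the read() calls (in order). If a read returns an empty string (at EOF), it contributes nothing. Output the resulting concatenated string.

Answer: JNMK9472D9VHZSYSL2D9VHZSYSLMQ5GWR

Derivation:
After 1 (seek(-23, END)): offset=4
After 2 (read(5)): returned 'JNMK9', offset=9
After 3 (read(7)): returned '472D9VH', offset=16
After 4 (read(5)): returned 'ZSYSL', offset=21
After 5 (seek(-3, END)): offset=24
After 6 (seek(11, SET)): offset=11
After 7 (read(5)): returned '2D9VH', offset=16
After 8 (read(7)): returned 'ZSYSLMQ', offset=23
After 9 (read(8)): returned '5GWR', offset=27
After 10 (read(2)): returned '', offset=27
After 11 (tell()): offset=27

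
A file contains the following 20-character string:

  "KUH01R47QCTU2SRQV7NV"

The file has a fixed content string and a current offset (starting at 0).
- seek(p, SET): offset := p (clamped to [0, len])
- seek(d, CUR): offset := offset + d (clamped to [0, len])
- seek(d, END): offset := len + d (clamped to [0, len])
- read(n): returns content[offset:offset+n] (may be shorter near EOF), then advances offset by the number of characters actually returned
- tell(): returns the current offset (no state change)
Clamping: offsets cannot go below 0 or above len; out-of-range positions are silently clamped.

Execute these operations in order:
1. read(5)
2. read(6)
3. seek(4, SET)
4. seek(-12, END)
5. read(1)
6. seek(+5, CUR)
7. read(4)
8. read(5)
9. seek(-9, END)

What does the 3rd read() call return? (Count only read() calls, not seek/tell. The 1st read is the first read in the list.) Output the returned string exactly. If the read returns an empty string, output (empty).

Answer: Q

Derivation:
After 1 (read(5)): returned 'KUH01', offset=5
After 2 (read(6)): returned 'R47QCT', offset=11
After 3 (seek(4, SET)): offset=4
After 4 (seek(-12, END)): offset=8
After 5 (read(1)): returned 'Q', offset=9
After 6 (seek(+5, CUR)): offset=14
After 7 (read(4)): returned 'RQV7', offset=18
After 8 (read(5)): returned 'NV', offset=20
After 9 (seek(-9, END)): offset=11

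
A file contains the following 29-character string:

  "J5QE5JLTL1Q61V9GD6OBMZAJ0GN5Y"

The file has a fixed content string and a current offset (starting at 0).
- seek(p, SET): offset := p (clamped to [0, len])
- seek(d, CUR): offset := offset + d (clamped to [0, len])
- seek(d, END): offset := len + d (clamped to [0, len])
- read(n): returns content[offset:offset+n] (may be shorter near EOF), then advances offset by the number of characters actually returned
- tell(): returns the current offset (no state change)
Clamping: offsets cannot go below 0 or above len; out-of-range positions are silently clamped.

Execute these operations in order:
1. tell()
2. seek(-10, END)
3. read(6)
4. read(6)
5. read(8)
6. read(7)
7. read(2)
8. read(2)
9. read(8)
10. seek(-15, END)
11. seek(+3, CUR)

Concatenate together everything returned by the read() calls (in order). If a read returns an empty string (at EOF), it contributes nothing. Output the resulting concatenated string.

Answer: BMZAJ0GN5Y

Derivation:
After 1 (tell()): offset=0
After 2 (seek(-10, END)): offset=19
After 3 (read(6)): returned 'BMZAJ0', offset=25
After 4 (read(6)): returned 'GN5Y', offset=29
After 5 (read(8)): returned '', offset=29
After 6 (read(7)): returned '', offset=29
After 7 (read(2)): returned '', offset=29
After 8 (read(2)): returned '', offset=29
After 9 (read(8)): returned '', offset=29
After 10 (seek(-15, END)): offset=14
After 11 (seek(+3, CUR)): offset=17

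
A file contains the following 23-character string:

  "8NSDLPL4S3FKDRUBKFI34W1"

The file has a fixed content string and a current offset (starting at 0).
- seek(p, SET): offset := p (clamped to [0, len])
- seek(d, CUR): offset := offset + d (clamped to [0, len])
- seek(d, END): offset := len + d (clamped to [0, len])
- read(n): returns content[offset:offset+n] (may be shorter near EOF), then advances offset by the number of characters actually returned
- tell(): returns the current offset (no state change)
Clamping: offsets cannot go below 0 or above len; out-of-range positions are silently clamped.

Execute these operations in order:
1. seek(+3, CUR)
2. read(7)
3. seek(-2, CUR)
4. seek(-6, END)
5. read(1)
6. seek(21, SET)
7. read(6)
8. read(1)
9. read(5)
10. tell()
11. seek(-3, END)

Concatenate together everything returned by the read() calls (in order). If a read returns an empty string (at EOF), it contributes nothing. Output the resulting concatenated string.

After 1 (seek(+3, CUR)): offset=3
After 2 (read(7)): returned 'DLPL4S3', offset=10
After 3 (seek(-2, CUR)): offset=8
After 4 (seek(-6, END)): offset=17
After 5 (read(1)): returned 'F', offset=18
After 6 (seek(21, SET)): offset=21
After 7 (read(6)): returned 'W1', offset=23
After 8 (read(1)): returned '', offset=23
After 9 (read(5)): returned '', offset=23
After 10 (tell()): offset=23
After 11 (seek(-3, END)): offset=20

Answer: DLPL4S3FW1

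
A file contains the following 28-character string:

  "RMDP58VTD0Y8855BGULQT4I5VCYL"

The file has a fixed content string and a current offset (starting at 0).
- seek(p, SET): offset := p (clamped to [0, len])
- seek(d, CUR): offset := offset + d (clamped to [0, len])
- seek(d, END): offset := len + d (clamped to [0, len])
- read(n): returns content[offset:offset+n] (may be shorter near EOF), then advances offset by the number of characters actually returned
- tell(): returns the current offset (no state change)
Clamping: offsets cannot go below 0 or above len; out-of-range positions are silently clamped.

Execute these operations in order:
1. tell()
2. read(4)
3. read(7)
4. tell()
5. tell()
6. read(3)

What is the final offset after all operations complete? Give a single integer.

After 1 (tell()): offset=0
After 2 (read(4)): returned 'RMDP', offset=4
After 3 (read(7)): returned '58VTD0Y', offset=11
After 4 (tell()): offset=11
After 5 (tell()): offset=11
After 6 (read(3)): returned '885', offset=14

Answer: 14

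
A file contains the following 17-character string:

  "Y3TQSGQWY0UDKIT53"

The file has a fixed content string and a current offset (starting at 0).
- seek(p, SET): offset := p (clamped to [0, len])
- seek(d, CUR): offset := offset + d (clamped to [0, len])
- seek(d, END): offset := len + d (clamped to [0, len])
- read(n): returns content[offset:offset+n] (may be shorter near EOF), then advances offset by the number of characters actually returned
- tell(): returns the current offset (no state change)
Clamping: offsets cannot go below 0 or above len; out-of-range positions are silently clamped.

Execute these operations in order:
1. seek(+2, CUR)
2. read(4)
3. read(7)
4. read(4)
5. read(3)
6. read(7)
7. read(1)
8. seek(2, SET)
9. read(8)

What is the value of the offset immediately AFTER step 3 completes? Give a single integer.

After 1 (seek(+2, CUR)): offset=2
After 2 (read(4)): returned 'TQSG', offset=6
After 3 (read(7)): returned 'QWY0UDK', offset=13

Answer: 13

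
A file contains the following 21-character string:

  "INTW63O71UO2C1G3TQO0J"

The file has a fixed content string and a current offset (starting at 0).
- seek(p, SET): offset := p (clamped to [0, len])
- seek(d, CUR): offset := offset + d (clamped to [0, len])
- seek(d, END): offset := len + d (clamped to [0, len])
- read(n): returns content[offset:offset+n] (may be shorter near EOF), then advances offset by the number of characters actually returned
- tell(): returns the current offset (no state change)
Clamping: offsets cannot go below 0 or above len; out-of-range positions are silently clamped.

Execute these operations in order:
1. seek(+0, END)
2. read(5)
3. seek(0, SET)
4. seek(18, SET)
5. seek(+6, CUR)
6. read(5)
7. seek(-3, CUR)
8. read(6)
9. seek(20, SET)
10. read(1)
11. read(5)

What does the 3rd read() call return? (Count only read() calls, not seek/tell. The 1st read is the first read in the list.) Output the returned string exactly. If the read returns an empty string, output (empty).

After 1 (seek(+0, END)): offset=21
After 2 (read(5)): returned '', offset=21
After 3 (seek(0, SET)): offset=0
After 4 (seek(18, SET)): offset=18
After 5 (seek(+6, CUR)): offset=21
After 6 (read(5)): returned '', offset=21
After 7 (seek(-3, CUR)): offset=18
After 8 (read(6)): returned 'O0J', offset=21
After 9 (seek(20, SET)): offset=20
After 10 (read(1)): returned 'J', offset=21
After 11 (read(5)): returned '', offset=21

Answer: O0J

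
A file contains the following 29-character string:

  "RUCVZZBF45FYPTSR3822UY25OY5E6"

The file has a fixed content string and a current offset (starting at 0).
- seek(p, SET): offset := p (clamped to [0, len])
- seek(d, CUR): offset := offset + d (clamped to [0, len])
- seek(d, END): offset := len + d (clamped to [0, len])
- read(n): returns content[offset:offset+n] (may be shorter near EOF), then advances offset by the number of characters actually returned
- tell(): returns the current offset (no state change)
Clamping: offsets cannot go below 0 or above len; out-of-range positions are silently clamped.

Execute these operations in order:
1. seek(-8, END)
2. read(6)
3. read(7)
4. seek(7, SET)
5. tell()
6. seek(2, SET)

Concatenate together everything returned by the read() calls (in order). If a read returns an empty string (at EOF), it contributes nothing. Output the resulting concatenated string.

Answer: Y25OY5E6

Derivation:
After 1 (seek(-8, END)): offset=21
After 2 (read(6)): returned 'Y25OY5', offset=27
After 3 (read(7)): returned 'E6', offset=29
After 4 (seek(7, SET)): offset=7
After 5 (tell()): offset=7
After 6 (seek(2, SET)): offset=2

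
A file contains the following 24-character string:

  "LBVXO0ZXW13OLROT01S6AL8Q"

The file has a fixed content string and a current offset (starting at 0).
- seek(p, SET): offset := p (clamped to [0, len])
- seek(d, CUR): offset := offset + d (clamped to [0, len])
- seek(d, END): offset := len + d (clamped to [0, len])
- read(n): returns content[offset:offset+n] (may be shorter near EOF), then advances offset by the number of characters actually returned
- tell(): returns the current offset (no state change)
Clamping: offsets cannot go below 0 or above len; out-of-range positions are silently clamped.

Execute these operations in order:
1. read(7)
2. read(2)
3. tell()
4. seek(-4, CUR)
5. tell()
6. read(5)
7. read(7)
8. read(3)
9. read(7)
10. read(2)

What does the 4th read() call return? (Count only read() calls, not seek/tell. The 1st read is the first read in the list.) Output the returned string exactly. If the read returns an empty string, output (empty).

Answer: 3OLROT0

Derivation:
After 1 (read(7)): returned 'LBVXO0Z', offset=7
After 2 (read(2)): returned 'XW', offset=9
After 3 (tell()): offset=9
After 4 (seek(-4, CUR)): offset=5
After 5 (tell()): offset=5
After 6 (read(5)): returned '0ZXW1', offset=10
After 7 (read(7)): returned '3OLROT0', offset=17
After 8 (read(3)): returned '1S6', offset=20
After 9 (read(7)): returned 'AL8Q', offset=24
After 10 (read(2)): returned '', offset=24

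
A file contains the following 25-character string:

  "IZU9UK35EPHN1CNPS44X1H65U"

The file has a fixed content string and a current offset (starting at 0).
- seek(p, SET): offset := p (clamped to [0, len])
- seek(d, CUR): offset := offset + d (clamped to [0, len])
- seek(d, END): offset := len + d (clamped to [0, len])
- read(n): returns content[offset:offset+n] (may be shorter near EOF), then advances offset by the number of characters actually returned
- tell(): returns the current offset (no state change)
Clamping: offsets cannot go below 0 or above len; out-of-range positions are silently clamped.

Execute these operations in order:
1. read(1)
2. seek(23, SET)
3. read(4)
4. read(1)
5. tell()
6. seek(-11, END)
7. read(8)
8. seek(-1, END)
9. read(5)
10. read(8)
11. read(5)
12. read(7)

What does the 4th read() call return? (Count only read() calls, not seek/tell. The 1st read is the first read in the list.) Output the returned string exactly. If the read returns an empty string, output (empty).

Answer: NPS44X1H

Derivation:
After 1 (read(1)): returned 'I', offset=1
After 2 (seek(23, SET)): offset=23
After 3 (read(4)): returned '5U', offset=25
After 4 (read(1)): returned '', offset=25
After 5 (tell()): offset=25
After 6 (seek(-11, END)): offset=14
After 7 (read(8)): returned 'NPS44X1H', offset=22
After 8 (seek(-1, END)): offset=24
After 9 (read(5)): returned 'U', offset=25
After 10 (read(8)): returned '', offset=25
After 11 (read(5)): returned '', offset=25
After 12 (read(7)): returned '', offset=25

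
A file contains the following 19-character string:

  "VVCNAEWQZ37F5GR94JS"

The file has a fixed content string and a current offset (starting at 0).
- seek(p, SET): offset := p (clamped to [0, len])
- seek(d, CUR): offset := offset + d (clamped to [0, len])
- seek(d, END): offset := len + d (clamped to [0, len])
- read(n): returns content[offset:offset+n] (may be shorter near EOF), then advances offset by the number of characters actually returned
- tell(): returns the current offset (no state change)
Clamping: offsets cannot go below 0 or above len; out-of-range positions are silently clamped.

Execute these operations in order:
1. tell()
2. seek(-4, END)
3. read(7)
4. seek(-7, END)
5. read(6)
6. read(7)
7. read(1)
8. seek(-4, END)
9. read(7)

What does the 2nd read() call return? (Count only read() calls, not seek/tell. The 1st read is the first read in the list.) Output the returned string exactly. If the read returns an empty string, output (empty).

Answer: 5GR94J

Derivation:
After 1 (tell()): offset=0
After 2 (seek(-4, END)): offset=15
After 3 (read(7)): returned '94JS', offset=19
After 4 (seek(-7, END)): offset=12
After 5 (read(6)): returned '5GR94J', offset=18
After 6 (read(7)): returned 'S', offset=19
After 7 (read(1)): returned '', offset=19
After 8 (seek(-4, END)): offset=15
After 9 (read(7)): returned '94JS', offset=19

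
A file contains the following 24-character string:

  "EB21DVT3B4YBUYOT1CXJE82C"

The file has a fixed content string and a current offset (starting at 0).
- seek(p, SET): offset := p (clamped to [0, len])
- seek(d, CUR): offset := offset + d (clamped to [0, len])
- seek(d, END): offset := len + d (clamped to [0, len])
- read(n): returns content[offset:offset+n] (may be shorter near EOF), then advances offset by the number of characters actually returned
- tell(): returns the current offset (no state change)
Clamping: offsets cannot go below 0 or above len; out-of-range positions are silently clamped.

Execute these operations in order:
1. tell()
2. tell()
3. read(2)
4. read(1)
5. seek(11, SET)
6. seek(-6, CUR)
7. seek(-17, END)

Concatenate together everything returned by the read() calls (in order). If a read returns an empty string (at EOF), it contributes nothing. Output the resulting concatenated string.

After 1 (tell()): offset=0
After 2 (tell()): offset=0
After 3 (read(2)): returned 'EB', offset=2
After 4 (read(1)): returned '2', offset=3
After 5 (seek(11, SET)): offset=11
After 6 (seek(-6, CUR)): offset=5
After 7 (seek(-17, END)): offset=7

Answer: EB2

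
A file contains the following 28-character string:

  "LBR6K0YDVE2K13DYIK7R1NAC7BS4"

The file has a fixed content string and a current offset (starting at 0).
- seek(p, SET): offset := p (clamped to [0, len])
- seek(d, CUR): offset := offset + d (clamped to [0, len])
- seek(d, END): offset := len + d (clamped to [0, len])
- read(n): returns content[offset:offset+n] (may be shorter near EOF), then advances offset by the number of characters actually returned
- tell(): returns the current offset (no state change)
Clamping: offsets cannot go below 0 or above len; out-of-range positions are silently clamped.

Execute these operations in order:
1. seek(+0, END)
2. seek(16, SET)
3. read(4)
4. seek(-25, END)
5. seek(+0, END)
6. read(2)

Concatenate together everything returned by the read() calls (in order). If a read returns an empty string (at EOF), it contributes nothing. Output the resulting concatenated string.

After 1 (seek(+0, END)): offset=28
After 2 (seek(16, SET)): offset=16
After 3 (read(4)): returned 'IK7R', offset=20
After 4 (seek(-25, END)): offset=3
After 5 (seek(+0, END)): offset=28
After 6 (read(2)): returned '', offset=28

Answer: IK7R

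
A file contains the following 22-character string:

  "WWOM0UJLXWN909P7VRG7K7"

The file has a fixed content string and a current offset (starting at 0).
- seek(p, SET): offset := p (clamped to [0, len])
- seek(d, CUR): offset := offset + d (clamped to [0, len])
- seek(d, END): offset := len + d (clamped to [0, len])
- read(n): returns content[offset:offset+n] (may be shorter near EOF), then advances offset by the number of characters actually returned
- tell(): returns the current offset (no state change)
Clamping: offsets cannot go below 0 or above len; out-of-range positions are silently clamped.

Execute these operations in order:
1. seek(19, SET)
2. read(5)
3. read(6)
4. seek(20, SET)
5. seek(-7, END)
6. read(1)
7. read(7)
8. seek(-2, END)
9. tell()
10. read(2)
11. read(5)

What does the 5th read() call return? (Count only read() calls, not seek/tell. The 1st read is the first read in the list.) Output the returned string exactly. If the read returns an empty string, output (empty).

After 1 (seek(19, SET)): offset=19
After 2 (read(5)): returned '7K7', offset=22
After 3 (read(6)): returned '', offset=22
After 4 (seek(20, SET)): offset=20
After 5 (seek(-7, END)): offset=15
After 6 (read(1)): returned '7', offset=16
After 7 (read(7)): returned 'VRG7K7', offset=22
After 8 (seek(-2, END)): offset=20
After 9 (tell()): offset=20
After 10 (read(2)): returned 'K7', offset=22
After 11 (read(5)): returned '', offset=22

Answer: K7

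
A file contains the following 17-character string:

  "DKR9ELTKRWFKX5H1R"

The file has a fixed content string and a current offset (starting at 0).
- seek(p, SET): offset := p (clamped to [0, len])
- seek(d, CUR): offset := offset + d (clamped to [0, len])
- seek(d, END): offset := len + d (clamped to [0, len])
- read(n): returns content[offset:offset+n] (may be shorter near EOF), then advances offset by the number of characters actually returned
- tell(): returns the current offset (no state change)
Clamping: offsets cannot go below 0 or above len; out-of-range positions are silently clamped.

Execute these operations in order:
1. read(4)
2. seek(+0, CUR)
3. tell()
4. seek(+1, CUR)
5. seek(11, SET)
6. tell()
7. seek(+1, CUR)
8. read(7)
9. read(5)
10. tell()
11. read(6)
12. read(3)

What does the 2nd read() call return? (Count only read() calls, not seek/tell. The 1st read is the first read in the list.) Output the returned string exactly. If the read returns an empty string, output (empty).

Answer: X5H1R

Derivation:
After 1 (read(4)): returned 'DKR9', offset=4
After 2 (seek(+0, CUR)): offset=4
After 3 (tell()): offset=4
After 4 (seek(+1, CUR)): offset=5
After 5 (seek(11, SET)): offset=11
After 6 (tell()): offset=11
After 7 (seek(+1, CUR)): offset=12
After 8 (read(7)): returned 'X5H1R', offset=17
After 9 (read(5)): returned '', offset=17
After 10 (tell()): offset=17
After 11 (read(6)): returned '', offset=17
After 12 (read(3)): returned '', offset=17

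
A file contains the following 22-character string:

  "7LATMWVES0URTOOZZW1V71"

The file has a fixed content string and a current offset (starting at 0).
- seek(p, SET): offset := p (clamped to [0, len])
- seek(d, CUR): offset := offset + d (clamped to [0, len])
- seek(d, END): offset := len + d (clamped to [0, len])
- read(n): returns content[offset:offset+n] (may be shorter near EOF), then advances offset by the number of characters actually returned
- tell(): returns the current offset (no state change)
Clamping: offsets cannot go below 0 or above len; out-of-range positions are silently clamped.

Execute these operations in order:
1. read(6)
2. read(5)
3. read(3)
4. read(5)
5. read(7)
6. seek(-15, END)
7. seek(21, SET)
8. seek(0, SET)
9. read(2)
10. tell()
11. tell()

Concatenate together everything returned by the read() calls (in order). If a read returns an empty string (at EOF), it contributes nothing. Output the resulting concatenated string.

Answer: 7LATMWVES0URTOOZZW1V717L

Derivation:
After 1 (read(6)): returned '7LATMW', offset=6
After 2 (read(5)): returned 'VES0U', offset=11
After 3 (read(3)): returned 'RTO', offset=14
After 4 (read(5)): returned 'OZZW1', offset=19
After 5 (read(7)): returned 'V71', offset=22
After 6 (seek(-15, END)): offset=7
After 7 (seek(21, SET)): offset=21
After 8 (seek(0, SET)): offset=0
After 9 (read(2)): returned '7L', offset=2
After 10 (tell()): offset=2
After 11 (tell()): offset=2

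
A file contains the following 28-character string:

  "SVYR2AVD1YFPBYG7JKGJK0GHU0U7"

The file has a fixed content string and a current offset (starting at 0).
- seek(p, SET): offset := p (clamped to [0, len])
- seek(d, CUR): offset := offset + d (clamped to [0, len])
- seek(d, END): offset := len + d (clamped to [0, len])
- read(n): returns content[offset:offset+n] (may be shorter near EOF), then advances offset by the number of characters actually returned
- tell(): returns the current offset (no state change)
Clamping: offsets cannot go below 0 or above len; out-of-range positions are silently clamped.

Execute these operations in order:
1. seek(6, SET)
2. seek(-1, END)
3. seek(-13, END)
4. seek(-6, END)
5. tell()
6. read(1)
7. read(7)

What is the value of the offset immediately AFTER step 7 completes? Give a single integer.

After 1 (seek(6, SET)): offset=6
After 2 (seek(-1, END)): offset=27
After 3 (seek(-13, END)): offset=15
After 4 (seek(-6, END)): offset=22
After 5 (tell()): offset=22
After 6 (read(1)): returned 'G', offset=23
After 7 (read(7)): returned 'HU0U7', offset=28

Answer: 28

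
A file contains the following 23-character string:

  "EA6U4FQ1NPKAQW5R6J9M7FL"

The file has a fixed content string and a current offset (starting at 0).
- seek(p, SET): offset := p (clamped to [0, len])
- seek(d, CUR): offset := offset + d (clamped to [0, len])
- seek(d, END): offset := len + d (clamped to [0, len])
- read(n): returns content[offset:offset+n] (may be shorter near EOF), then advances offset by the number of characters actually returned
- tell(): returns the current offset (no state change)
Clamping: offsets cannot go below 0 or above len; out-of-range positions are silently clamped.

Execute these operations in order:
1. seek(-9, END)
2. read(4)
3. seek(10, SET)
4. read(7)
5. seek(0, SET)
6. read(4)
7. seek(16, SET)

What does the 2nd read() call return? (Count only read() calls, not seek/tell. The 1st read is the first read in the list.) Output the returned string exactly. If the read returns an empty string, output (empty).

After 1 (seek(-9, END)): offset=14
After 2 (read(4)): returned '5R6J', offset=18
After 3 (seek(10, SET)): offset=10
After 4 (read(7)): returned 'KAQW5R6', offset=17
After 5 (seek(0, SET)): offset=0
After 6 (read(4)): returned 'EA6U', offset=4
After 7 (seek(16, SET)): offset=16

Answer: KAQW5R6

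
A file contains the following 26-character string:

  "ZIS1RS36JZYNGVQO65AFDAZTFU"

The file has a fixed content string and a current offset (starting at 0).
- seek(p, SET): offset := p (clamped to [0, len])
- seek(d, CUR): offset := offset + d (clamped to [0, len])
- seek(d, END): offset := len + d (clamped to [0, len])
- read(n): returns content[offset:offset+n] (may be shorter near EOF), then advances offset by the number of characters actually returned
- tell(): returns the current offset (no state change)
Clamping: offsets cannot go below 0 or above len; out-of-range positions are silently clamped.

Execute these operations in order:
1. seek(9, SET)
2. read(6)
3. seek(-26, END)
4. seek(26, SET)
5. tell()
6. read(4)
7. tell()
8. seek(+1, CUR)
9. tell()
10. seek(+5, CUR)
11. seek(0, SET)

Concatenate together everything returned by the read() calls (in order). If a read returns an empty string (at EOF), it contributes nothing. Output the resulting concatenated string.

After 1 (seek(9, SET)): offset=9
After 2 (read(6)): returned 'ZYNGVQ', offset=15
After 3 (seek(-26, END)): offset=0
After 4 (seek(26, SET)): offset=26
After 5 (tell()): offset=26
After 6 (read(4)): returned '', offset=26
After 7 (tell()): offset=26
After 8 (seek(+1, CUR)): offset=26
After 9 (tell()): offset=26
After 10 (seek(+5, CUR)): offset=26
After 11 (seek(0, SET)): offset=0

Answer: ZYNGVQ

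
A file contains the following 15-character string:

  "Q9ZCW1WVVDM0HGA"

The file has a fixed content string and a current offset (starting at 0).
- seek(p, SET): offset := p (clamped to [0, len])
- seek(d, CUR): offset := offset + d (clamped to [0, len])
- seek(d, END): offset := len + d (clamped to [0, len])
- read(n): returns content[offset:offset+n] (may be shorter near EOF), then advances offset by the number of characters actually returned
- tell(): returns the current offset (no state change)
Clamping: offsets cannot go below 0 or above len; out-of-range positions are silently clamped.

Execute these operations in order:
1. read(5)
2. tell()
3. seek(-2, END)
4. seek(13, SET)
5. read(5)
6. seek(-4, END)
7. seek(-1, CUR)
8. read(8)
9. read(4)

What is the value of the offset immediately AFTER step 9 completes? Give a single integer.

Answer: 15

Derivation:
After 1 (read(5)): returned 'Q9ZCW', offset=5
After 2 (tell()): offset=5
After 3 (seek(-2, END)): offset=13
After 4 (seek(13, SET)): offset=13
After 5 (read(5)): returned 'GA', offset=15
After 6 (seek(-4, END)): offset=11
After 7 (seek(-1, CUR)): offset=10
After 8 (read(8)): returned 'M0HGA', offset=15
After 9 (read(4)): returned '', offset=15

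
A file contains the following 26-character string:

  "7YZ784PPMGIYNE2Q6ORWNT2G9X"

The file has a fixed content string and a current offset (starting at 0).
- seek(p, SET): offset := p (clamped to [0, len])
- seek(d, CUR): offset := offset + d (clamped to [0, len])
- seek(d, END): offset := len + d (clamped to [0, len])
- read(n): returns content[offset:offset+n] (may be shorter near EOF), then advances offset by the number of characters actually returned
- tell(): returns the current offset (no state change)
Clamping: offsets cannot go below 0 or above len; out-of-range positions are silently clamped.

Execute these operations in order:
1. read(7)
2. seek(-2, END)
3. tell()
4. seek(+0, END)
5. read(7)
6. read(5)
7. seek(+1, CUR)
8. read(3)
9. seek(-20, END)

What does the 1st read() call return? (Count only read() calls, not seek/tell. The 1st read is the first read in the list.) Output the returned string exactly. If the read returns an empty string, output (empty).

Answer: 7YZ784P

Derivation:
After 1 (read(7)): returned '7YZ784P', offset=7
After 2 (seek(-2, END)): offset=24
After 3 (tell()): offset=24
After 4 (seek(+0, END)): offset=26
After 5 (read(7)): returned '', offset=26
After 6 (read(5)): returned '', offset=26
After 7 (seek(+1, CUR)): offset=26
After 8 (read(3)): returned '', offset=26
After 9 (seek(-20, END)): offset=6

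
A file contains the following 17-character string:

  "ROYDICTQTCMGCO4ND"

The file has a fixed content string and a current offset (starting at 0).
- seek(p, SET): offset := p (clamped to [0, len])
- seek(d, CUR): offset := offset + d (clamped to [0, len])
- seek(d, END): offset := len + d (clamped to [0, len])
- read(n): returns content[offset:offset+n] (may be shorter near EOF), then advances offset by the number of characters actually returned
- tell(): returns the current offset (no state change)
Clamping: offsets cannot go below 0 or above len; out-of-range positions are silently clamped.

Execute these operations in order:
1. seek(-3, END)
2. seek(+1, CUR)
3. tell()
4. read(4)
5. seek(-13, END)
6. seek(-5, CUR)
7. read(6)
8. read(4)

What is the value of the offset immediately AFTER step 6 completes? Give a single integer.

Answer: 0

Derivation:
After 1 (seek(-3, END)): offset=14
After 2 (seek(+1, CUR)): offset=15
After 3 (tell()): offset=15
After 4 (read(4)): returned 'ND', offset=17
After 5 (seek(-13, END)): offset=4
After 6 (seek(-5, CUR)): offset=0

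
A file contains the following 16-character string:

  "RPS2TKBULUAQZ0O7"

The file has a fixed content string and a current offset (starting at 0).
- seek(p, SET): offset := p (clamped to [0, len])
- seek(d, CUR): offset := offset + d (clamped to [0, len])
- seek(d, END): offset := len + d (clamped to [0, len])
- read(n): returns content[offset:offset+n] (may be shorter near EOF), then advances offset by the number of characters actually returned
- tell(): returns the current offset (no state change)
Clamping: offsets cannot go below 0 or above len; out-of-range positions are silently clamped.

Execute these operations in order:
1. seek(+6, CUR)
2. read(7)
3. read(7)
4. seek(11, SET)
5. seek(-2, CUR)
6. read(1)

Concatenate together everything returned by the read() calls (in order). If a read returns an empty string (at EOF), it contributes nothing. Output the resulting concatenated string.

Answer: BULUAQZ0O7U

Derivation:
After 1 (seek(+6, CUR)): offset=6
After 2 (read(7)): returned 'BULUAQZ', offset=13
After 3 (read(7)): returned '0O7', offset=16
After 4 (seek(11, SET)): offset=11
After 5 (seek(-2, CUR)): offset=9
After 6 (read(1)): returned 'U', offset=10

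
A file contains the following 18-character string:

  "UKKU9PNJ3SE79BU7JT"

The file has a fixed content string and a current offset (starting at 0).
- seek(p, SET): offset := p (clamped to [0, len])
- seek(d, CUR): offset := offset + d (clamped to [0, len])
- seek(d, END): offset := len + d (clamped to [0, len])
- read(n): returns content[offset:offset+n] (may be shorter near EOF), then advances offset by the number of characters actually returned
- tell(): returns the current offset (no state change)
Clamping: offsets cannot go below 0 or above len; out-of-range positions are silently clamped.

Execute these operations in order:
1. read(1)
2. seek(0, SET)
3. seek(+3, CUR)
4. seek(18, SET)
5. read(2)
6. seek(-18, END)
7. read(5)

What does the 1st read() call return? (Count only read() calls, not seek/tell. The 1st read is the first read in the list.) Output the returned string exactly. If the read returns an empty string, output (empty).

Answer: U

Derivation:
After 1 (read(1)): returned 'U', offset=1
After 2 (seek(0, SET)): offset=0
After 3 (seek(+3, CUR)): offset=3
After 4 (seek(18, SET)): offset=18
After 5 (read(2)): returned '', offset=18
After 6 (seek(-18, END)): offset=0
After 7 (read(5)): returned 'UKKU9', offset=5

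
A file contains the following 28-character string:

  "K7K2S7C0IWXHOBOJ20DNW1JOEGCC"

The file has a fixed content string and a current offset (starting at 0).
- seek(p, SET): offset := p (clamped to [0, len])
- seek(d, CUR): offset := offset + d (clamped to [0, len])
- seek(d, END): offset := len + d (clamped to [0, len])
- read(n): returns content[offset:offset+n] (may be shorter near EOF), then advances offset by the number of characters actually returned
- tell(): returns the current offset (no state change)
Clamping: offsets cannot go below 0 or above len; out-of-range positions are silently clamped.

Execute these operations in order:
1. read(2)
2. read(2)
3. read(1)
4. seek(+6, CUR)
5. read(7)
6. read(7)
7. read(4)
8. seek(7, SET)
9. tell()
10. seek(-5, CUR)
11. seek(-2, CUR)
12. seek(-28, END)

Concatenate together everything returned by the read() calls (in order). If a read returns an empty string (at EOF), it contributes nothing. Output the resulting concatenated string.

Answer: K7K2SHOBOJ20DNW1JOEGCC

Derivation:
After 1 (read(2)): returned 'K7', offset=2
After 2 (read(2)): returned 'K2', offset=4
After 3 (read(1)): returned 'S', offset=5
After 4 (seek(+6, CUR)): offset=11
After 5 (read(7)): returned 'HOBOJ20', offset=18
After 6 (read(7)): returned 'DNW1JOE', offset=25
After 7 (read(4)): returned 'GCC', offset=28
After 8 (seek(7, SET)): offset=7
After 9 (tell()): offset=7
After 10 (seek(-5, CUR)): offset=2
After 11 (seek(-2, CUR)): offset=0
After 12 (seek(-28, END)): offset=0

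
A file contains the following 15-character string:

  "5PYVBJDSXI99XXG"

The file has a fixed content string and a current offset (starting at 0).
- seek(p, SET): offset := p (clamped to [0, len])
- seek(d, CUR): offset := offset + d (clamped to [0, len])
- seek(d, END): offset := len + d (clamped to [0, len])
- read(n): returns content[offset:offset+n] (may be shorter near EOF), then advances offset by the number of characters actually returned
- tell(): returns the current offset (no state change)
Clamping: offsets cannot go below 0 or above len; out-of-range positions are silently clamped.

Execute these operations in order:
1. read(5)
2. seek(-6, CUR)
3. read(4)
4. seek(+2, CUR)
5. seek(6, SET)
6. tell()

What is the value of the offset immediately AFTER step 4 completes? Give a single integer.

Answer: 6

Derivation:
After 1 (read(5)): returned '5PYVB', offset=5
After 2 (seek(-6, CUR)): offset=0
After 3 (read(4)): returned '5PYV', offset=4
After 4 (seek(+2, CUR)): offset=6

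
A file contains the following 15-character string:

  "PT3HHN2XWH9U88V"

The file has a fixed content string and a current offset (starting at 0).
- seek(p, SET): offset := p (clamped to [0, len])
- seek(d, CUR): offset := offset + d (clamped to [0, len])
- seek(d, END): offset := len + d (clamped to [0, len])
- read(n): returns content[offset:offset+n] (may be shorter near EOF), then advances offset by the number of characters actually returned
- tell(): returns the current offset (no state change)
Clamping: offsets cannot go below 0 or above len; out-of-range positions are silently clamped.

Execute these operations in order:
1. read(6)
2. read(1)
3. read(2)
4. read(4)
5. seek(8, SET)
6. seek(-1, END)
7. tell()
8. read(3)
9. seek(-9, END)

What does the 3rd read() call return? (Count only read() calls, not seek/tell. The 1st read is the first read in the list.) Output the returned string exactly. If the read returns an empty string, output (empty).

After 1 (read(6)): returned 'PT3HHN', offset=6
After 2 (read(1)): returned '2', offset=7
After 3 (read(2)): returned 'XW', offset=9
After 4 (read(4)): returned 'H9U8', offset=13
After 5 (seek(8, SET)): offset=8
After 6 (seek(-1, END)): offset=14
After 7 (tell()): offset=14
After 8 (read(3)): returned 'V', offset=15
After 9 (seek(-9, END)): offset=6

Answer: XW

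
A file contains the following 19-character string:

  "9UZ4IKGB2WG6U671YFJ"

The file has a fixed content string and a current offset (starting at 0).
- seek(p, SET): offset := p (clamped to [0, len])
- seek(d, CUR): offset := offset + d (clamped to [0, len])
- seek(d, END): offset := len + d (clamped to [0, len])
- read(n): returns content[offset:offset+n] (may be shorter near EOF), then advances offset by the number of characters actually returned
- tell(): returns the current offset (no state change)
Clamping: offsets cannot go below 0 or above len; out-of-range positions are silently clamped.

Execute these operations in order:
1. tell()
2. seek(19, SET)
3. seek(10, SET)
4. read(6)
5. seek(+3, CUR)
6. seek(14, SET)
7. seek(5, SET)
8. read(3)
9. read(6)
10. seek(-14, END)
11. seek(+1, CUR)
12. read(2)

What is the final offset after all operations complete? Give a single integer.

Answer: 8

Derivation:
After 1 (tell()): offset=0
After 2 (seek(19, SET)): offset=19
After 3 (seek(10, SET)): offset=10
After 4 (read(6)): returned 'G6U671', offset=16
After 5 (seek(+3, CUR)): offset=19
After 6 (seek(14, SET)): offset=14
After 7 (seek(5, SET)): offset=5
After 8 (read(3)): returned 'KGB', offset=8
After 9 (read(6)): returned '2WG6U6', offset=14
After 10 (seek(-14, END)): offset=5
After 11 (seek(+1, CUR)): offset=6
After 12 (read(2)): returned 'GB', offset=8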